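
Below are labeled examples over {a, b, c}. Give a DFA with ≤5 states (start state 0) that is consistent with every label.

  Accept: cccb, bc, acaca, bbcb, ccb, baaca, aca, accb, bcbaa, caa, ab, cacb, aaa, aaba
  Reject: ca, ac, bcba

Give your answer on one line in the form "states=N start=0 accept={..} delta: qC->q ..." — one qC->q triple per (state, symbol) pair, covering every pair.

states=3 start=0 accept={0,2} delta: 0a->1 0b->0 0c->0 1a->2 1b->0 1c->1 2a->0 2b->1 2c->1

Grow the machine one transition at a time. Run the examples from 0; the earliest place one falls off (shortest prefix, ties alphabetical) gets sent to the lowest-numbered state that keeps every Accept/Reject pair distinguishable — a pair clashes when both reach the same state with identical unread suffix — and to a fresh state only if none does.
a: 0a undefined. 0a->0: no, aca/ca meet in 0 with "ca" left. Open state 1: 0a->1.
b: 0b undefined. 0b->0: ok.
c: 0c undefined. 0c->0: ok.
aa: 1a undefined. 1a->0: no, baaca/ca meet in 1. 1a->1: no, bcbaa/ca meet in 1. Open state 2: 1a->2.
ab: 1b undefined. 1b->0: ok.
ac: 1c undefined. 1c->0: no, cccb/ac meet in 0. 1c->1: ok.
aaa: 2a undefined. 2a->0: ok.
aab: 2b undefined. 2b->0: no, aaba/ca meet in 1. 2b->1: ok.
acac: 2c undefined. 2c->0: no, acaca/ca meet in 1. 2c->1: ok.
All examples now run through 3 states with every (state, symbol) defined. Accept strings end in {0,2}, Reject strings end in {1}; accept={0,2}.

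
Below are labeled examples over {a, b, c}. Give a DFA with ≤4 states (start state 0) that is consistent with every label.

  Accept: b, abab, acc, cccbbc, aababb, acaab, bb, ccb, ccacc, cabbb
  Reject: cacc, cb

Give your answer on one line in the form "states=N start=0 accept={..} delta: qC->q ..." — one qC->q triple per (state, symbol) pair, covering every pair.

states=3 start=0 accept={0} delta: 0a->0 0b->0 0c->1 1a->2 1b->1 1c->0 2a->0 2b->0 2c->0

Fold the examples into a partial DFA from state 0: repeatedly fix the first undefined (state, symbol) met by the shortest-then-alphabetical prefix, trying targets in increasing order and rejecting any under which an Accept and a Reject string meet in one state with the same remainder; add a state when all current targets are rejected. Accepting states are where Accept strings end.
a: 0a undefined. 0a->0: ok.
b: 0b undefined. 0b->0: ok.
c: 0c undefined. 0c->0: no, b/cacc meet in 0. Open state 1: 0c->1.
ca: 1a undefined. 1a->0: no, acc/cacc meet in 1 with "c" left. 1a->1: no, acaab/cb meet in 1 with "b" left. Open state 2: 1a->2.
cb: 1b undefined. 1b->0: no, b/cb meet in 0. 1b->1: ok.
cc: 1c undefined. 1c->0: ok.
cab: 2b undefined. 2b->0: ok.
cac: 2c undefined. 2c->0: ok.
acaa: 2a undefined. 2a->0: ok.
All examples now run through 3 states with every (state, symbol) defined. Accept strings end in {0}, Reject strings end in {1}; accept={0}.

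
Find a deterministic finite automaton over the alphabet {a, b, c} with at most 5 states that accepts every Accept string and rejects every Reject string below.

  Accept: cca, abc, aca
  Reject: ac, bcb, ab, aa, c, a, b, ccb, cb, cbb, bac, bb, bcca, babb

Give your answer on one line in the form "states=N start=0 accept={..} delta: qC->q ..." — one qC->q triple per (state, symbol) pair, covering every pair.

states=3 start=0 accept={2} delta: 0a->0 0b->1 0c->1 1a->2 1b->0 1c->2 2a->2 2b->0 2c->0

Fold the examples into a partial DFA from state 0: repeatedly fix the first undefined (state, symbol) met by the shortest-then-alphabetical prefix, trying targets in increasing order and rejecting any under which an Accept and a Reject string meet in one state with the same remainder; add a state when all current targets are rejected. Accepting states are where Accept strings end.
a: 0a undefined. 0a->0: ok.
b: 0b undefined. 0b->0: no, cca/bcca meet in 0 with "cca" left. Open state 1: 0b->1.
c: 0c undefined. 0c->0: no, cca/ac meet in 0. 0c->1: ok.
ba: 1a undefined. 1a->0: no, aca/aa meet in 0. 1a->1: no, abc/bac meet in 1 with "c" left. Open state 2: 1a->2.
bb: 1b undefined. 1b->0: ok.
bc: 1c undefined. 1c->0: no, cca/aa meet in 0. 1c->1: no, cca/bcca meet in 2. 1c->2: ok.
bab: 2b undefined. 2b->0: ok.
bac: 2c undefined. 2c->0: ok.
cca: 2a undefined. 2a->0: no, cca/bcb meet in 0. 2a->1: no, cca/ac meet in 1. 2a->2: ok.
All examples now run through 3 states with every (state, symbol) defined. Accept strings end in {2}, Reject strings end in {0,1}; accept={2}.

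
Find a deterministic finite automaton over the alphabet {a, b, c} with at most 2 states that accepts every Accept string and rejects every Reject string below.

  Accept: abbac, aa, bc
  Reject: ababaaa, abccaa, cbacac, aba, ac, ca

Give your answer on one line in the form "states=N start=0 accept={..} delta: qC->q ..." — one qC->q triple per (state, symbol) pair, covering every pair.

Grow the machine one transition at a time. Run the examples from 0; the earliest place one falls off (shortest prefix, ties alphabetical) gets sent to the lowest-numbered state that keeps every Accept/Reject pair distinguishable — a pair clashes when both reach the same state with identical unread suffix — and to a fresh state only if none does.
a: 0a undefined. 0a->0: ok.
b: 0b undefined. 0b->0: no, abbac/ac meet in 0 with "c" left. Open state 1: 0b->1.
c: 0c undefined. 0c->0: no, aa/ac meet in 0. 0c->1: ok.
bc: 1c undefined. 1c->0: ok.
ca: 1a undefined. 1a->0: no, aa/ababaaa meet in 0. 1a->1: ok.
cb: 1b undefined. 1b->0: no, abbac/abccaa meet in 1. 1b->1: ok.
All examples now run through 2 states with every (state, symbol) defined. Accept strings end in {0}, Reject strings end in {1}; accept={0}.

states=2 start=0 accept={0} delta: 0a->0 0b->1 0c->1 1a->1 1b->1 1c->0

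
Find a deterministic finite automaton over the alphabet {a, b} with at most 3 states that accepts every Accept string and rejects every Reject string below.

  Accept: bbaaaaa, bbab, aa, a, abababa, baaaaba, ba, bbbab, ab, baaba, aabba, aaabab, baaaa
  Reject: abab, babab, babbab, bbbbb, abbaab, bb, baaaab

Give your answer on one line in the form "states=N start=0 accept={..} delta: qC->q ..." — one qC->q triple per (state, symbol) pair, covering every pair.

states=3 start=0 accept={1,2} delta: 0a->1 0b->0 1a->2 1b->1 2a->2 2b->0

Fold the examples into a partial DFA from state 0: repeatedly fix the first undefined (state, symbol) met by the shortest-then-alphabetical prefix, trying targets in increasing order and rejecting any under which an Accept and a Reject string meet in one state with the same remainder; add a state when all current targets are rejected. Accepting states are where Accept strings end.
a: 0a undefined. 0a->0: no, aaabab/abab meet in 0 with "bab" left. Open state 1: 0a->1.
b: 0b undefined. 0b->0: ok.
aa: 1a undefined. 1a->0: no, aa/bbbbb meet in 0. 1a->1: no, bbab/baaaab meet in 1 with "b" left. Open state 2: 1a->2.
ab: 1b undefined. 1b->0: no, bbab/abab meet in 0. 1b->1: ok.
aaa: 2a undefined. 2a->0: no, bbab/baaaab meet in 1. 2a->1: no, bbaaaaa/abbaab meet in 1. 2a->2: ok.
aab: 2b undefined. 2b->0: ok.
All examples now run through 3 states with every (state, symbol) defined. Accept strings end in {1,2}, Reject strings end in {0}; accept={1,2}.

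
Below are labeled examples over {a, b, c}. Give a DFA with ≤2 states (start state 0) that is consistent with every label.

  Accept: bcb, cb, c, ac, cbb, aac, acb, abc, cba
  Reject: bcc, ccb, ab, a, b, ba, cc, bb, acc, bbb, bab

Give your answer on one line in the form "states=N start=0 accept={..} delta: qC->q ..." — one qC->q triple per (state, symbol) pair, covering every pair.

Fold the examples into a partial DFA from state 0: repeatedly fix the first undefined (state, symbol) met by the shortest-then-alphabetical prefix, trying targets in increasing order and rejecting any under which an Accept and a Reject string meet in one state with the same remainder; add a state when all current targets are rejected. Accepting states are where Accept strings end.
a: 0a undefined. 0a->0: ok.
b: 0b undefined. 0b->0: ok.
c: 0c undefined. 0c->0: no, bcb/bcc meet in 0. Open state 1: 0c->1.
cb: 1b undefined. 1b->0: no, bcb/ab meet in 0. 1b->1: ok.
cc: 1c undefined. 1c->0: ok.
cba: 1a undefined. 1a->0: no, cba/bcc meet in 0. 1a->1: ok.
All examples now run through 2 states with every (state, symbol) defined. Accept strings end in {1}, Reject strings end in {0}; accept={1}.

states=2 start=0 accept={1} delta: 0a->0 0b->0 0c->1 1a->1 1b->1 1c->0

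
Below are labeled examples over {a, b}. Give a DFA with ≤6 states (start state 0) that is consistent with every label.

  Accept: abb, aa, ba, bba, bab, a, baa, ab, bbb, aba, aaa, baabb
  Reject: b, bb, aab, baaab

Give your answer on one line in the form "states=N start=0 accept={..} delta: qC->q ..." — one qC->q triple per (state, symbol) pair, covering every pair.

states=5 start=0 accept={0,1,3} delta: 0a->1 0b->2 1a->0 1b->1 2a->3 2b->4 3a->1 3b->0 4a->0 4b->0

Grow the machine one transition at a time. Run the examples from 0; the earliest place one falls off (shortest prefix, ties alphabetical) gets sent to the lowest-numbered state that keeps every Accept/Reject pair distinguishable — a pair clashes when both reach the same state with identical unread suffix — and to a fresh state only if none does.
a: 0a undefined. 0a->0: no, abb/bb meet in 0 with "bb" left. Open state 1: 0a->1.
b: 0b undefined. 0b->0: no, bbb/b meet in 0. 0b->1: no, bab/aab meet in 1 with "ab" left. Open state 2: 0b->2.
aa: 1a undefined. 1a->0: ok.
ab: 1b undefined. 1b->0: no, abb/b meet in 2. 1b->1: ok.
ba: 2a undefined. 2a->0: no, bab/b meet in 2. 2a->1: no, abb/baaab meet in 1. 2a->2: no, ba/b meet in 2. Open state 3: 2a->3.
bb: 2b undefined. 2b->0: no, aa/bb meet in 0. 2b->1: no, abb/bb meet in 1. 2b->2: no, bbb/b meet in 2. 2b->3: no, ba/bb meet in 3. Open state 4: 2b->4.
baa: 3a undefined. 3a->0: no, abb/baaab meet in 1. 3a->1: ok.
bab: 3b undefined. 3b->0: ok.
bba: 4a undefined. 4a->0: ok.
bbb: 4b undefined. 4b->0: ok.
All examples now run through 5 states with every (state, symbol) defined. Accept strings end in {0,1,3}, Reject strings end in {2,4}; accept={0,1,3}.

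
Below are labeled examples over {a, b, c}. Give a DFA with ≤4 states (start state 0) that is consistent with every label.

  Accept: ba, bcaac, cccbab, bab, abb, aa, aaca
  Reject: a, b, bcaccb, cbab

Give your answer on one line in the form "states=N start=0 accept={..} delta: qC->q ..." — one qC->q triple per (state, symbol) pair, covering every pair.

states=4 start=0 accept={0,2,3} delta: 0a->1 0b->1 0c->1 1a->2 1b->2 1c->2 2a->3 2b->0 2c->2 3a->1 3b->1 3c->3

State merging on the prefix tree: take the shortest (then alphabetical) example prefix whose next move is undefined and point that move at state 0, else 1, else 2, ...; a target is out if some Accept/Reject pair would then sit in one state with the same input left (inseparable). If every existing state is out, open a new one.
a: 0a undefined. 0a->0: no, aa/a meet in 0. Open state 1: 0a->1.
b: 0b undefined. 0b->0: no, ba/a meet in 1. 0b->1: ok.
c: 0c undefined. 0c->0: no, cccbab/cbab meet in 1 with "ab" left. 0c->1: ok.
aa: 1a undefined. 1a->0: no, bab/a meet in 1. 1a->1: no, ba/a meet in 1. Open state 2: 1a->2.
ab: 1b undefined. 1b->0: no, abb/a meet in 1. 1b->1: no, bab/cbab meet in 2 with "b" left. 1b->2: ok.
bc: 1c undefined. 1c->0: no, ba/bcaccb meet in 2. 1c->1: no, cccbab/cbab meet in 2 with "ab" left. 1c->2: ok.
aac: 2c undefined. 2c->0: no, aaca/a meet in 1. 2c->1: no, cccbab/cbab meet in 2 with "ab" left. 2c->2: ok.
abb: 2b undefined. 2b->0: ok.
bca: 2a undefined. 2a->0: no, bab/bcaccb meet in 0. 2a->1: no, ba/cbab meet in 2. 2a->2: no, bab/bcaccb meet in 0. Open state 3: 2a->3.
bcaa: 3a undefined. 3a->0: no, bcaac/a meet in 1. 3a->1: ok.
bcac: 3c undefined. 3c->0: no, ba/bcaccb meet in 2. 3c->1: no, bab/bcaccb meet in 0. 3c->2: no, bab/bcaccb meet in 0. 3c->3: ok.
cbab: 3b undefined. 3b->0: no, bab/bcaccb meet in 0. 3b->1: ok.
All examples now run through 4 states with every (state, symbol) defined. Accept strings end in {0,2,3}, Reject strings end in {1}; accept={0,2,3}.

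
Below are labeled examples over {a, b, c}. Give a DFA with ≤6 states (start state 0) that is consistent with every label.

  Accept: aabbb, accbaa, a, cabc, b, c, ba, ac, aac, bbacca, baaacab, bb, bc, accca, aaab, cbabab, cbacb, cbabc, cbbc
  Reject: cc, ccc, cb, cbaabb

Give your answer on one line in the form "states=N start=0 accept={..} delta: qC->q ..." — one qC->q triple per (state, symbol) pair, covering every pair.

Grow the machine one transition at a time. Run the examples from 0; the earliest place one falls off (shortest prefix, ties alphabetical) gets sent to the lowest-numbered state that keeps every Accept/Reject pair distinguishable — a pair clashes when both reach the same state with identical unread suffix — and to a fresh state only if none does.
a: 0a undefined. 0a->0: ok.
b: 0b undefined. 0b->0: ok.
c: 0c undefined. 0c->0: no, aabbb/cc meet in 0. Open state 1: 0c->1.
ca: 1a undefined. 1a->0: ok.
cb: 1b undefined. 1b->0: no, aabbb/cb meet in 0. 1b->1: no, aabbb/cbaabb meet in 0. Open state 2: 1b->2.
cc: 1c undefined. 1c->0: no, aabbb/cc meet in 0. 1c->1: no, cabc/cc meet in 1. 1c->2: ok.
cba: 2a undefined. 2a->0: no, aabbb/cbaabb meet in 0. 2a->1: no, aabbb/cbaabb meet in 0. 2a->2: no, bbacca/cc meet in 2. Open state 3: 2a->3.
cbb: 2b undefined. 2b->0: ok.
ccc: 2c undefined. 2c->0: no, aabbb/ccc meet in 0. 2c->1: no, cabc/ccc meet in 1. 2c->2: ok.
cbaa: 3a undefined. 3a->0: no, aabbb/cbaabb meet in 0. 3a->1: no, aabbb/cbaabb meet in 0. 3a->2: no, aabbb/cbaabb meet in 0. 3a->3: ok.
cbab: 3b undefined. 3b->0: no, aabbb/cbaabb meet in 0. 3b->1: no, cbabc/cc meet in 2. 3b->2: no, aabbb/cbaabb meet in 0. 3b->3: no, bbacca/cbaabb meet in 3. Open state 4: 3b->4.
cbac: 3c undefined. 3c->0: ok.
cbaba: 4a undefined. 4a->0: ok.
cbabc: 4c undefined. 4c->0: ok.
cbaabb: 4b undefined. 4b->0: no, aabbb/cbaabb meet in 0. 4b->1: no, cabc/cbaabb meet in 1. 4b->2: ok.
All examples now run through 5 states with every (state, symbol) defined. Accept strings end in {0,1,3}, Reject strings end in {2}; accept={0,1,3}.

states=5 start=0 accept={0,1,3} delta: 0a->0 0b->0 0c->1 1a->0 1b->2 1c->2 2a->3 2b->0 2c->2 3a->3 3b->4 3c->0 4a->0 4b->2 4c->0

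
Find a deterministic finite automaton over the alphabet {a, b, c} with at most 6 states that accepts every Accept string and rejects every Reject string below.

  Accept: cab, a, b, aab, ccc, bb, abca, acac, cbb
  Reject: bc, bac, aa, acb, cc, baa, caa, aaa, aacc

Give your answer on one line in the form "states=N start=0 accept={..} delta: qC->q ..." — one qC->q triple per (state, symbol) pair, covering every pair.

states=5 start=0 accept={0,1,4} delta: 0a->1 0b->0 0c->2 1a->3 1b->0 1c->2 2a->4 2b->3 2c->3 3a->2 3b->0 3c->0 4a->2 4b->0 4c->0

State merging on the prefix tree: take the shortest (then alphabetical) example prefix whose next move is undefined and point that move at state 0, else 1, else 2, ...; a target is out if some Accept/Reject pair would then sit in one state with the same input left (inseparable). If every existing state is out, open a new one.
a: 0a undefined. 0a->0: no, a/aa meet in 0. Open state 1: 0a->1.
b: 0b undefined. 0b->0: ok.
c: 0c undefined. 0c->0: no, b/bc meet in 0. 0c->1: no, a/bc meet in 1. Open state 2: 0c->2.
aa: 1a undefined. 1a->0: no, a/aaa meet in 1. 1a->1: no, a/aa meet in 1. 1a->2: no, ccc/aacc meet in 2 with "cc" left. Open state 3: 1a->3.
ab: 1b undefined. 1b->0: ok.
ac: 1c undefined. 1c->0: no, b/bac meet in 0. 1c->1: no, a/bac meet in 1. 1c->2: ok.
ca: 2a undefined. 2a->0: no, a/caa meet in 1. 2a->1: no, acac/bc meet in 2. 2a->2: no, cab/acb meet in 2 with "b" left. 2a->3: no, abca/aa meet in 3. Open state 4: 2a->4.
cb: 2b undefined. 2b->0: no, b/acb meet in 0. 2b->1: no, a/acb meet in 1. 2b->2: no, cbb/bc meet in 2. 2b->3: ok.
cc: 2c undefined. 2c->0: no, b/cc meet in 0. 2c->1: no, a/cc meet in 1. 2c->2: no, ccc/bc meet in 2. 2c->3: ok.
aaa: 3a undefined. 3a->0: no, b/aaa meet in 0. 3a->1: no, a/aaa meet in 1. 3a->2: ok.
aab: 3b undefined. 3b->0: ok.
aac: 3c undefined. 3c->0: ok.
caa: 4a undefined. 4a->0: no, b/caa meet in 0. 4a->1: no, a/caa meet in 1. 4a->2: ok.
cab: 4b undefined. 4b->0: ok.
acac: 4c undefined. 4c->0: ok.
All examples now run through 5 states with every (state, symbol) defined. Accept strings end in {0,1,4}, Reject strings end in {2,3}; accept={0,1,4}.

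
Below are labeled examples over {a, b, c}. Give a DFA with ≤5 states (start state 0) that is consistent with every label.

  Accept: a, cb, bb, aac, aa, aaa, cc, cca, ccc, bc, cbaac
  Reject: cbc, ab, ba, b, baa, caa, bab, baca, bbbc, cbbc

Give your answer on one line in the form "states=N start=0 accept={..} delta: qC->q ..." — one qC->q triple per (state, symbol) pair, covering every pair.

Fold the examples into a partial DFA from state 0: repeatedly fix the first undefined (state, symbol) met by the shortest-then-alphabetical prefix, trying targets in increasing order and rejecting any under which an Accept and a Reject string meet in one state with the same remainder; add a state when all current targets are rejected. Accepting states are where Accept strings end.
a: 0a undefined. 0a->0: ok.
b: 0b undefined. 0b->0: no, a/ab meet in 0. Open state 1: 0b->1.
c: 0c undefined. 0c->0: no, a/caa meet in 0. 0c->1: no, aac/ab meet in 1. Open state 2: 0c->2.
ba: 1a undefined. 1a->0: no, a/ba meet in 0. 1a->1: no, bb/bab meet in 1 with "b" left. 1a->2: no, cb/bab meet in 2 with "b" left. Open state 3: 1a->3.
bb: 1b undefined. 1b->0: no, bc/bbbc meet in 1 with "c" left. 1b->1: no, bb/ab meet in 1. 1b->2: ok.
bc: 1c undefined. 1c->0: ok.
ca: 2a undefined. 2a->0: no, a/caa meet in 0. 2a->1: ok.
cb: 2b undefined. 2b->0: no, a/cbbc meet in 0. 2b->1: no, a/cbc meet in 0. 2b->2: no, cc/cbc meet in 2 with "c" left. 2b->3: no, cb/ba meet in 3. Open state 4: 2b->4.
cc: 2c undefined. 2c->0: ok.
baa: 3a undefined. 3a->0: no, a/baa meet in 0. 3a->1: ok.
bab: 3b undefined. 3b->0: no, a/bab meet in 0. 3b->1: ok.
bac: 3c undefined. 3c->0: no, a/baca meet in 0. 3c->1: ok.
cba: 4a undefined. 4a->0: ok.
cbb: 4b undefined. 4b->0: no, bb/cbbc meet in 2. 4b->1: no, a/cbbc meet in 0. 4b->2: no, a/cbbc meet in 0. 4b->3: ok.
cbc: 4c undefined. 4c->0: no, a/cbc meet in 0. 4c->1: ok.
All examples now run through 5 states with every (state, symbol) defined. Accept strings end in {0,2,4}, Reject strings end in {1,3}; accept={0,2,4}.

states=5 start=0 accept={0,2,4} delta: 0a->0 0b->1 0c->2 1a->3 1b->2 1c->0 2a->1 2b->4 2c->0 3a->1 3b->1 3c->1 4a->0 4b->3 4c->1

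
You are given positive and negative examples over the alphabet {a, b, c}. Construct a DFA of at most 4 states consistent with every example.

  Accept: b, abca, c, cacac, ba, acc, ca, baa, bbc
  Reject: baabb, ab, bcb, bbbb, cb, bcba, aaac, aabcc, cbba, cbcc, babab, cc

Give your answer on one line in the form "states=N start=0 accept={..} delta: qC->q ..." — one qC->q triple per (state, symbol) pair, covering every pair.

states=3 start=0 accept={1} delta: 0a->1 0b->1 0c->1 1a->1 1b->2 1c->2 2a->2 2b->2 2c->1

State merging on the prefix tree: take the shortest (then alphabetical) example prefix whose next move is undefined and point that move at state 0, else 1, else 2, ...; a target is out if some Accept/Reject pair would then sit in one state with the same input left (inseparable). If every existing state is out, open a new one.
a: 0a undefined. 0a->0: no, b/ab meet in 0 with "b" left. Open state 1: 0a->1.
b: 0b undefined. 0b->0: no, b/bbbb meet in 0. 0b->1: ok.
c: 0c undefined. 0c->0: no, b/cb meet in 1. 0c->1: ok.
aa: 1a undefined. 1a->0: no, b/babab meet in 1. 1a->1: ok.
ab: 1b undefined. 1b->0: no, b/baabb meet in 1. 1b->1: no, b/baabb meet in 1. Open state 2: 1b->2.
ac: 1c undefined. 1c->0: no, b/bcb meet in 1. 1c->1: no, b/aaac meet in 1. 1c->2: ok.
abc: 2c undefined. 2c->0: no, b/aabcc meet in 1. 2c->1: ok.
bbb: 2b undefined. 2b->0: no, b/bbbb meet in 1. 2b->1: no, b/baabb meet in 1. 2b->2: ok.
baba: 2a undefined. 2a->0: no, b/babab meet in 1. 2a->1: no, b/bcba meet in 1. 2a->2: ok.
All examples now run through 3 states with every (state, symbol) defined. Accept strings end in {1}, Reject strings end in {2}; accept={1}.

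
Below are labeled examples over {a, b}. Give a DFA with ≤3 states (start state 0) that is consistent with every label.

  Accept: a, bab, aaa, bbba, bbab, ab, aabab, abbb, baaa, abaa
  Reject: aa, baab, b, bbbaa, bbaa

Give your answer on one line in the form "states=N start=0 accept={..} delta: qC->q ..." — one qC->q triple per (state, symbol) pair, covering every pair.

State merging on the prefix tree: take the shortest (then alphabetical) example prefix whose next move is undefined and point that move at state 0, else 1, else 2, ...; a target is out if some Accept/Reject pair would then sit in one state with the same input left (inseparable). If every existing state is out, open a new one.
a: 0a undefined. 0a->0: no, a/aa meet in 0. Open state 1: 0a->1.
b: 0b undefined. 0b->0: ok.
aa: 1a undefined. 1a->0: ok.
ab: 1b undefined. 1b->0: no, bab/aa meet in 0. 1b->1: ok.
All examples now run through 2 states with every (state, symbol) defined. Accept strings end in {1}, Reject strings end in {0}; accept={1}.

states=2 start=0 accept={1} delta: 0a->1 0b->0 1a->0 1b->1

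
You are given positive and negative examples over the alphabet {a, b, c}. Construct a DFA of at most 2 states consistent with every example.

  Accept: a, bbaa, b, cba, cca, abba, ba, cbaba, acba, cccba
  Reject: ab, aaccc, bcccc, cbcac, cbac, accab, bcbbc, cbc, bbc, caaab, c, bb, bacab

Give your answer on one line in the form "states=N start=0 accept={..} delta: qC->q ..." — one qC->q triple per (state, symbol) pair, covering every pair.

Grow the machine one transition at a time. Run the examples from 0; the earliest place one falls off (shortest prefix, ties alphabetical) gets sent to the lowest-numbered state that keeps every Accept/Reject pair distinguishable — a pair clashes when both reach the same state with identical unread suffix — and to a fresh state only if none does.
a: 0a undefined. 0a->0: no, b/ab meet in 0 with "b" left. Open state 1: 0a->1.
b: 0b undefined. 0b->0: no, b/bb meet in 0. 0b->1: ok.
c: 0c undefined. 0c->0: ok.
aa: 1a undefined. 1a->0: no, cba/aaccc meet in 0. 1a->1: ok.
ab: 1b undefined. 1b->0: ok.
ac: 1c undefined. 1c->0: ok.
All examples now run through 2 states with every (state, symbol) defined. Accept strings end in {1}, Reject strings end in {0}; accept={1}.

states=2 start=0 accept={1} delta: 0a->1 0b->1 0c->0 1a->1 1b->0 1c->0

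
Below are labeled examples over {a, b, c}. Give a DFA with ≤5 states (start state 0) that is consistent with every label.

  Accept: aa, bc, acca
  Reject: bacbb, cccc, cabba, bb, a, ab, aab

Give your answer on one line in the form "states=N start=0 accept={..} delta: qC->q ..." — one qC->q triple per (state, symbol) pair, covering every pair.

State merging on the prefix tree: take the shortest (then alphabetical) example prefix whose next move is undefined and point that move at state 0, else 1, else 2, ...; a target is out if some Accept/Reject pair would then sit in one state with the same input left (inseparable). If every existing state is out, open a new one.
a: 0a undefined. 0a->0: no, aa/a meet in 0. Open state 1: 0a->1.
b: 0b undefined. 0b->0: ok.
c: 0c undefined. 0c->0: no, bc/cccc meet in 0. 0c->1: no, bc/a meet in 1. Open state 2: 0c->2.
aa: 1a undefined. 1a->0: no, aa/bb meet in 0. 1a->1: no, aa/a meet in 1. 1a->2: ok.
ab: 1b undefined. 1b->0: ok.
ac: 1c undefined. 1c->0: ok.
ca: 2a undefined. 2a->0: no, acca/bacbb meet in 0. 2a->1: no, acca/cabba meet in 1. 2a->2: ok.
cc: 2c undefined. 2c->0: ok.
aab: 2b undefined. 2b->0: ok.
All examples now run through 3 states with every (state, symbol) defined. Accept strings end in {2}, Reject strings end in {0,1}; accept={2}.

states=3 start=0 accept={2} delta: 0a->1 0b->0 0c->2 1a->2 1b->0 1c->0 2a->2 2b->0 2c->0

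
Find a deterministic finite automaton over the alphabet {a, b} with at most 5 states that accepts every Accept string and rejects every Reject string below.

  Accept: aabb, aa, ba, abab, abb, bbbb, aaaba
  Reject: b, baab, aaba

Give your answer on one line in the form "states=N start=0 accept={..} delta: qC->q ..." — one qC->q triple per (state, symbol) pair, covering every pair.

Fold the examples into a partial DFA from state 0: repeatedly fix the first undefined (state, symbol) met by the shortest-then-alphabetical prefix, trying targets in increasing order and rejecting any under which an Accept and a Reject string meet in one state with the same remainder; add a state when all current targets are rejected. Accepting states are where Accept strings end.
a: 0a undefined. 0a->0: no, ba/aaba meet in 0 with "ba" left. Open state 1: 0a->1.
b: 0b undefined. 0b->0: no, bbbb/b meet in 0. 0b->1: ok.
aa: 1a undefined. 1a->0: no, aabb/baab meet in 1 with "b" left. 1a->1: no, aa/b meet in 1. Open state 2: 1a->2.
ab: 1b undefined. 1b->0: no, abb/b meet in 1. 1b->1: no, abb/b meet in 1. 1b->2: no, abab/baab meet in 2 with "ab" left. Open state 3: 1b->3.
aaa: 2a undefined. 2a->0: ok.
aab: 2b undefined. 2b->0: no, aabb/b meet in 1. 2b->1: no, aa/aaba meet in 2. 2b->2: ok.
aba: 3a undefined. 3a->0: no, abab/b meet in 1. 3a->1: ok.
abb: 3b undefined. 3b->0: no, abb/aaba meet in 0. 3b->1: no, abb/b meet in 1. 3b->2: ok.
All examples now run through 4 states with every (state, symbol) defined. Accept strings end in {2,3}, Reject strings end in {0,1}; accept={2,3}.

states=4 start=0 accept={2,3} delta: 0a->1 0b->1 1a->2 1b->3 2a->0 2b->2 3a->1 3b->2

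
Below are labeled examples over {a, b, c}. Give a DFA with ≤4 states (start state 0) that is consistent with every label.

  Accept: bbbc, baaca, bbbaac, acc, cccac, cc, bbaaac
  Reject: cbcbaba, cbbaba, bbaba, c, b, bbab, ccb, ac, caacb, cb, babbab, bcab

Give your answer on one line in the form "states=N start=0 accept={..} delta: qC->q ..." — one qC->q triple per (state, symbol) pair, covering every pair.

Grow the machine one transition at a time. Run the examples from 0; the earliest place one falls off (shortest prefix, ties alphabetical) gets sent to the lowest-numbered state that keeps every Accept/Reject pair distinguishable — a pair clashes when both reach the same state with identical unread suffix — and to a fresh state only if none does.
a: 0a undefined. 0a->0: ok.
b: 0b undefined. 0b->0: no, bbbc/c meet in 0 with "c" left. Open state 1: 0b->1.
c: 0c undefined. 0c->0: no, acc/c meet in 0. 0c->1: ok.
ba: 1a undefined. 1a->0: ok.
bb: 1b undefined. 1b->0: no, baaca/cbcbaba meet in 0. 1b->1: no, baaca/cbbaba meet in 0. Open state 2: 1b->2.
bc: 1c undefined. 1c->0: no, cccac/c meet in 1. 1c->1: no, acc/c meet in 1. 1c->2: no, acc/caacb meet in 2. Open state 3: 1c->3.
bba: 2a undefined. 2a->0: no, baaca/bbaba meet in 0. 2a->1: no, bbaaac/bbaba meet in 1. 2a->2: ok.
bbb: 2b undefined. 2b->0: no, bbbc/c meet in 1. 2b->1: no, baaca/cbbaba meet in 0. 2b->2: ok.
bca: 3a undefined. 3a->0: ok.
cbc: 2c undefined. 2c->0: no, bbbc/cbcbaba meet in 0. 2c->1: no, bbbc/c meet in 1. 2c->2: no, bbbc/cbcbaba meet in 2. 2c->3: ok.
ccb: 3b undefined. 3b->0: no, baaca/cbcbaba meet in 0. 3b->1: no, baaca/cbcbaba meet in 0. 3b->2: ok.
ccc: 3c undefined. 3c->0: no, cccac/c meet in 1. 3c->1: no, cccac/c meet in 1. 3c->2: ok.
All examples now run through 4 states with every (state, symbol) defined. Accept strings end in {0,3}, Reject strings end in {1,2}; accept={0,3}.

states=4 start=0 accept={0,3} delta: 0a->0 0b->1 0c->1 1a->0 1b->2 1c->3 2a->2 2b->2 2c->3 3a->0 3b->2 3c->2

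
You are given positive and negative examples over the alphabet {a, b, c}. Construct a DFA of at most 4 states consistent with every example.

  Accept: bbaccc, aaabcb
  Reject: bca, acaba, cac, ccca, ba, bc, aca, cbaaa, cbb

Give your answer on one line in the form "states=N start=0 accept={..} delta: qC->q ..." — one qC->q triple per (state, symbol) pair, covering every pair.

states=3 start=0 accept={2} delta: 0a->0 0b->0 0c->1 1a->0 1b->2 1c->2 2a->0 2b->0 2c->2

Grow the machine one transition at a time. Run the examples from 0; the earliest place one falls off (shortest prefix, ties alphabetical) gets sent to the lowest-numbered state that keeps every Accept/Reject pair distinguishable — a pair clashes when both reach the same state with identical unread suffix — and to a fresh state only if none does.
a: 0a undefined. 0a->0: ok.
b: 0b undefined. 0b->0: ok.
c: 0c undefined. 0c->0: no, bbaccc/bca meet in 0. Open state 1: 0c->1.
ca: 1a undefined. 1a->0: ok.
cb: 1b undefined. 1b->0: no, aaabcb/bca meet in 0. 1b->1: no, aaabcb/cac meet in 1. Open state 2: 1b->2.
cc: 1c undefined. 1c->0: no, bbaccc/cac meet in 1. 1c->1: no, bbaccc/cac meet in 1. 1c->2: ok.
cba: 2a undefined. 2a->0: ok.
cbb: 2b undefined. 2b->0: ok.
ccc: 2c undefined. 2c->0: no, bbaccc/bca meet in 0. 2c->1: no, bbaccc/cac meet in 1. 2c->2: ok.
All examples now run through 3 states with every (state, symbol) defined. Accept strings end in {2}, Reject strings end in {0,1}; accept={2}.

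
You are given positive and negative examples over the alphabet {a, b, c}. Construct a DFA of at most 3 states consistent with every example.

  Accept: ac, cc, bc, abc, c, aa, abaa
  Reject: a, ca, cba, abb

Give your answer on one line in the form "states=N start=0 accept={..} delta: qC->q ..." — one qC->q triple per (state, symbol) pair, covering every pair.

State merging on the prefix tree: take the shortest (then alphabetical) example prefix whose next move is undefined and point that move at state 0, else 1, else 2, ...; a target is out if some Accept/Reject pair would then sit in one state with the same input left (inseparable). If every existing state is out, open a new one.
a: 0a undefined. 0a->0: no, aa/a meet in 0. Open state 1: 0a->1.
b: 0b undefined. 0b->0: ok.
c: 0c undefined. 0c->0: ok.
aa: 1a undefined. 1a->0: ok.
ab: 1b undefined. 1b->0: no, cc/abb meet in 0. 1b->1: no, abaa/a meet in 1. Open state 2: 1b->2.
ac: 1c undefined. 1c->0: ok.
aba: 2a undefined. 2a->0: no, abaa/a meet in 1. 2a->1: ok.
abb: 2b undefined. 2b->0: no, ac/abb meet in 0. 2b->1: ok.
abc: 2c undefined. 2c->0: ok.
All examples now run through 3 states with every (state, symbol) defined. Accept strings end in {0}, Reject strings end in {1}; accept={0}.

states=3 start=0 accept={0} delta: 0a->1 0b->0 0c->0 1a->0 1b->2 1c->0 2a->1 2b->1 2c->0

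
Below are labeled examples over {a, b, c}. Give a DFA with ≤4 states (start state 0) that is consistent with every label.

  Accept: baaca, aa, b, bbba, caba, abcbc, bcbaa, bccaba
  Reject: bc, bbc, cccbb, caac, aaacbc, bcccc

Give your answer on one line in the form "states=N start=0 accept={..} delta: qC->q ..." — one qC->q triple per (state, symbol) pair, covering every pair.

states=4 start=0 accept={0,1} delta: 0a->0 0b->1 0c->1 1a->1 1b->1 1c->2 2a->0 2b->0 2c->3 3a->0 3b->3 3c->1

Grow the machine one transition at a time. Run the examples from 0; the earliest place one falls off (shortest prefix, ties alphabetical) gets sent to the lowest-numbered state that keeps every Accept/Reject pair distinguishable — a pair clashes when both reach the same state with identical unread suffix — and to a fresh state only if none does.
a: 0a undefined. 0a->0: ok.
b: 0b undefined. 0b->0: no, abcbc/aaacbc meet in 0 with "cbc" left. Open state 1: 0b->1.
c: 0c undefined. 0c->0: no, aa/caac meet in 0. 0c->1: ok.
ba: 1a undefined. 1a->0: no, b/caac meet in 1. 1a->1: ok.
bb: 1b undefined. 1b->0: no, b/bbc meet in 1. 1b->1: ok.
bc: 1c undefined. 1c->0: no, baaca/bc meet in 0. 1c->1: no, baaca/bc meet in 1. Open state 2: 1c->2.
bcb: 2b undefined. 2b->0: ok.
bcc: 2c undefined. 2c->0: no, b/cccbb meet in 1. 2c->1: no, b/cccbb meet in 1. 2c->2: no, b/cccbb meet in 1. Open state 3: 2c->3.
bcca: 3a undefined. 3a->0: ok.
bccc: 3c undefined. 3c->0: no, b/bcccc meet in 1. 3c->1: ok.
cccb: 3b undefined. 3b->0: no, b/cccbb meet in 1. 3b->1: no, b/cccbb meet in 1. 3b->2: no, aa/cccbb meet in 0. 3b->3: ok.
baaca: 2a undefined. 2a->0: ok.
All examples now run through 4 states with every (state, symbol) defined. Accept strings end in {0,1}, Reject strings end in {2,3}; accept={0,1}.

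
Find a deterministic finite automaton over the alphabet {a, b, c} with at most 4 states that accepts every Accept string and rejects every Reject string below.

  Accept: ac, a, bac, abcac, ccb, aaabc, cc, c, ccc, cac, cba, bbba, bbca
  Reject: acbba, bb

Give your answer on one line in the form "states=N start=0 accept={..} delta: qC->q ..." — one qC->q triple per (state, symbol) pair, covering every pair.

Fold the examples into a partial DFA from state 0: repeatedly fix the first undefined (state, symbol) met by the shortest-then-alphabetical prefix, trying targets in increasing order and rejecting any under which an Accept and a Reject string meet in one state with the same remainder; add a state when all current targets are rejected. Accepting states are where Accept strings end.
a: 0a undefined. 0a->0: ok.
b: 0b undefined. 0b->0: no, a/bb meet in 0. Open state 1: 0b->1.
c: 0c undefined. 0c->0: ok.
ba: 1a undefined. 1a->0: ok.
bb: 1b undefined. 1b->0: no, ac/acbba meet in 0. 1b->1: no, ac/acbba meet in 0. Open state 2: 1b->2.
abc: 1c undefined. 1c->0: ok.
bbb: 2b undefined. 2b->0: ok.
bbc: 2c undefined. 2c->0: ok.
acbba: 2a undefined. 2a->0: no, ac/acbba meet in 0. 2a->1: no, ccb/acbba meet in 1. 2a->2: ok.
All examples now run through 3 states with every (state, symbol) defined. Accept strings end in {0,1}, Reject strings end in {2}; accept={0,1}.

states=3 start=0 accept={0,1} delta: 0a->0 0b->1 0c->0 1a->0 1b->2 1c->0 2a->2 2b->0 2c->0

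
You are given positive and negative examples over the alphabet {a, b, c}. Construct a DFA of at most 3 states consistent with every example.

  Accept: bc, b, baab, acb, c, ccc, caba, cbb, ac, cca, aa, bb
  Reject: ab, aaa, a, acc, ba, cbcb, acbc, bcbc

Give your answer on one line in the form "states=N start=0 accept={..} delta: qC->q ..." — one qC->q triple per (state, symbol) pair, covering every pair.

states=3 start=0 accept={0,2} delta: 0a->1 0b->0 0c->2 1a->0 1b->1 1c->2 2a->1 2b->2 2c->1

Grow the machine one transition at a time. Run the examples from 0; the earliest place one falls off (shortest prefix, ties alphabetical) gets sent to the lowest-numbered state that keeps every Accept/Reject pair distinguishable — a pair clashes when both reach the same state with identical unread suffix — and to a fresh state only if none does.
a: 0a undefined. 0a->0: no, b/ab meet in 0 with "b" left. Open state 1: 0a->1.
b: 0b undefined. 0b->0: ok.
c: 0c undefined. 0c->0: no, bc/cbcb meet in 0. 0c->1: no, bc/a meet in 1. Open state 2: 0c->2.
aa: 1a undefined. 1a->0: ok.
ab: 1b undefined. 1b->0: no, b/ab meet in 0. 1b->1: ok.
ac: 1c undefined. 1c->0: no, bc/acc meet in 2. 1c->1: no, acb/ab meet in 1. 1c->2: ok.
ca: 2a undefined. 2a->0: no, caba/ab meet in 1. 2a->1: ok.
cb: 2b undefined. 2b->0: no, bc/acbc meet in 2. 2b->1: no, bc/acbc meet in 2. 2b->2: ok.
cc: 2c undefined. 2c->0: no, b/acc meet in 0. 2c->1: ok.
All examples now run through 3 states with every (state, symbol) defined. Accept strings end in {0,2}, Reject strings end in {1}; accept={0,2}.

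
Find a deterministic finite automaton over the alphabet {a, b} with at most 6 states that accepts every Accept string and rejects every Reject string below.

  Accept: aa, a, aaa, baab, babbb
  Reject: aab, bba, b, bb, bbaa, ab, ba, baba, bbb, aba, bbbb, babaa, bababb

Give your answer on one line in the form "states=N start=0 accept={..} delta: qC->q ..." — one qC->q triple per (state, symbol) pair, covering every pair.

Fold the examples into a partial DFA from state 0: repeatedly fix the first undefined (state, symbol) met by the shortest-then-alphabetical prefix, trying targets in increasing order and rejecting any under which an Accept and a Reject string meet in one state with the same remainder; add a state when all current targets are rejected. Accepting states are where Accept strings end.
a: 0a undefined. 0a->0: ok.
b: 0b undefined. 0b->0: no, aa/aab meet in 0. Open state 1: 0b->1.
ba: 1a undefined. 1a->0: no, aa/ba meet in 0. 1a->1: no, baab/bb meet in 1 with "b" left. Open state 2: 1a->2.
bb: 1b undefined. 1b->0: no, aa/bba meet in 0. 1b->1: ok.
baa: 2a undefined. 2a->0: no, aa/bbaa meet in 0. 2a->1: no, baab/aab meet in 1. 2a->2: ok.
bab: 2b undefined. 2b->0: no, aa/baba meet in 0. 2b->1: no, baab/aab meet in 1. 2b->2: no, baab/bba meet in 2. Open state 3: 2b->3.
baba: 3a undefined. 3a->0: no, aa/baba meet in 0. 3a->1: ok.
babb: 3b undefined. 3b->0: no, babbb/aab meet in 1. 3b->1: no, babbb/aab meet in 1. 3b->2: ok.
All examples now run through 4 states with every (state, symbol) defined. Accept strings end in {0,3}, Reject strings end in {1,2}; accept={0,3}.

states=4 start=0 accept={0,3} delta: 0a->0 0b->1 1a->2 1b->1 2a->2 2b->3 3a->1 3b->2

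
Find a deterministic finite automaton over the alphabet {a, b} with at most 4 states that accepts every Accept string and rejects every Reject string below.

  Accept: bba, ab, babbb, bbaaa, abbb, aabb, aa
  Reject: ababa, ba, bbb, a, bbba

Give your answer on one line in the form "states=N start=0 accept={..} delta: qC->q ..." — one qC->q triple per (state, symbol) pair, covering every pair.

Grow the machine one transition at a time. Run the examples from 0; the earliest place one falls off (shortest prefix, ties alphabetical) gets sent to the lowest-numbered state that keeps every Accept/Reject pair distinguishable — a pair clashes when both reach the same state with identical unread suffix — and to a fresh state only if none does.
a: 0a undefined. 0a->0: no, abbb/bbb meet in 0 with "bbb" left. Open state 1: 0a->1.
b: 0b undefined. 0b->0: no, bba/ba meet in 1. 0b->1: no, aa/ba meet in 1 with "a" left. Open state 2: 0b->2.
aa: 1a undefined. 1a->0: ok.
ab: 1b undefined. 1b->0: ok.
ba: 2a undefined. 2a->0: no, ab/ba meet in 0. 2a->1: ok.
bb: 2b undefined. 2b->0: no, bba/ababa meet in 1. 2b->1: no, bba/bbb meet in 0. 2b->2: no, bba/ababa meet in 1. Open state 3: 2b->3.
bba: 3a undefined. 3a->0: ok.
bbb: 3b undefined. 3b->0: no, bba/bbb meet in 0. 3b->1: no, bba/bbba meet in 0. 3b->2: ok.
All examples now run through 4 states with every (state, symbol) defined. Accept strings end in {0,3}, Reject strings end in {1,2}; accept={0,3}.

states=4 start=0 accept={0,3} delta: 0a->1 0b->2 1a->0 1b->0 2a->1 2b->3 3a->0 3b->2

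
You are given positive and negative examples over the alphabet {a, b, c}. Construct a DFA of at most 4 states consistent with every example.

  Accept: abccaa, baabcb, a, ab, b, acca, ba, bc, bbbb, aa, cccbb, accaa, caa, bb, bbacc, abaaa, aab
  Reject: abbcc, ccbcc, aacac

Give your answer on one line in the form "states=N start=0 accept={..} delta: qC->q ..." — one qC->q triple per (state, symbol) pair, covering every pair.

states=4 start=0 accept={0,1,2} delta: 0a->0 0b->1 0c->1 1a->2 1b->1 1c->2 2a->0 2b->1 2c->3 3a->0 3b->0 3c->0

Grow the machine one transition at a time. Run the examples from 0; the earliest place one falls off (shortest prefix, ties alphabetical) gets sent to the lowest-numbered state that keeps every Accept/Reject pair distinguishable — a pair clashes when both reach the same state with identical unread suffix — and to a fresh state only if none does.
a: 0a undefined. 0a->0: ok.
b: 0b undefined. 0b->0: no, bbacc/abbcc meet in 0 with "cc" left. Open state 1: 0b->1.
c: 0c undefined. 0c->0: no, a/aacac meet in 0. 0c->1: ok.
ba: 1a undefined. 1a->0: no, ab/aacac meet in 1. 1a->1: no, bc/aacac meet in 1 with "c" left. Open state 2: 1a->2.
bb: 1b undefined. 1b->0: no, bc/abbcc meet in 1 with "c" left. 1b->1: ok.
bc: 1c undefined. 1c->0: no, ab/abbcc meet in 1. 1c->1: no, ab/abbcc meet in 1. 1c->2: ok.
baa: 2a undefined. 2a->0: ok.
ccb: 2b undefined. 2b->0: no, ba/ccbcc meet in 2. 2b->1: ok.
ccc: 2c undefined. 2c->0: no, abccaa/abbcc meet in 0. 2c->1: no, baabcb/abbcc meet in 1. 2c->2: no, ba/abbcc meet in 2. Open state 3: 2c->3.
cccb: 3b undefined. 3b->0: ok.
abcca: 3a undefined. 3a->0: ok.
bbacc: 3c undefined. 3c->0: ok.
All examples now run through 4 states with every (state, symbol) defined. Accept strings end in {0,1,2}, Reject strings end in {3}; accept={0,1,2}.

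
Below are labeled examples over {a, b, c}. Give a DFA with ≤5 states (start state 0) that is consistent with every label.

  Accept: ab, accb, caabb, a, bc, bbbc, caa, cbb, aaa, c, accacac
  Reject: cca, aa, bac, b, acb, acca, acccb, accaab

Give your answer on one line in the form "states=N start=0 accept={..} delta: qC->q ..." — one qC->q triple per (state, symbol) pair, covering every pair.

Grow the machine one transition at a time. Run the examples from 0; the earliest place one falls off (shortest prefix, ties alphabetical) gets sent to the lowest-numbered state that keeps every Accept/Reject pair distinguishable — a pair clashes when both reach the same state with identical unread suffix — and to a fresh state only if none does.
a: 0a undefined. 0a->0: no, ab/b meet in 0 with "b" left. Open state 1: 0a->1.
b: 0b undefined. 0b->0: ok.
c: 0c undefined. 0c->0: no, a/cca meet in 1. 0c->1: ok.
aa: 1a undefined. 1a->0: ok.
ab: 1b undefined. 1b->0: no, ab/aa meet in 0. 1b->1: ok.
ac: 1c undefined. 1c->0: no, ab/cca meet in 1. 1c->1: no, ab/bac meet in 1. Open state 2: 1c->2.
acb: 2b undefined. 2b->0: ok.
acc: 2c undefined. 2c->0: no, ab/acca meet in 1. 2c->1: no, ab/accaab meet in 1. 2c->2: no, accb/aa meet in 0. Open state 3: 2c->3.
cca: 2a undefined. 2a->0: ok.
acca: 3a undefined. 3a->0: no, ab/accaab meet in 1. 3a->1: no, ab/acca meet in 1. 3a->2: ok.
accb: 3b undefined. 3b->0: no, accb/cca meet in 0. 3b->1: ok.
accc: 3c undefined. 3c->0: ok.
All examples now run through 4 states with every (state, symbol) defined. Accept strings end in {1,3}, Reject strings end in {0,2}; accept={1,3}.

states=4 start=0 accept={1,3} delta: 0a->1 0b->0 0c->1 1a->0 1b->1 1c->2 2a->0 2b->0 2c->3 3a->2 3b->1 3c->0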